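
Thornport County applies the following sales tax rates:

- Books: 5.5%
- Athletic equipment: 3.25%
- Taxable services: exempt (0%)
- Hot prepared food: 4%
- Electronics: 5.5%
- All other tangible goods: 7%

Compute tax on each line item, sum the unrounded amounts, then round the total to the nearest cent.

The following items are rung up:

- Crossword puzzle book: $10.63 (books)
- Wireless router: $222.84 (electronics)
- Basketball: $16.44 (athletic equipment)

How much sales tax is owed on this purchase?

Crossword puzzle book $10.63: books → 5.5% → $0.58465
Wireless router $222.84: electronics → 5.5% → $12.2562
Basketball $16.44: athletic equipment → 3.25% → $0.5343
Unrounded tax sum = $13.37515 → $13.38

$13.38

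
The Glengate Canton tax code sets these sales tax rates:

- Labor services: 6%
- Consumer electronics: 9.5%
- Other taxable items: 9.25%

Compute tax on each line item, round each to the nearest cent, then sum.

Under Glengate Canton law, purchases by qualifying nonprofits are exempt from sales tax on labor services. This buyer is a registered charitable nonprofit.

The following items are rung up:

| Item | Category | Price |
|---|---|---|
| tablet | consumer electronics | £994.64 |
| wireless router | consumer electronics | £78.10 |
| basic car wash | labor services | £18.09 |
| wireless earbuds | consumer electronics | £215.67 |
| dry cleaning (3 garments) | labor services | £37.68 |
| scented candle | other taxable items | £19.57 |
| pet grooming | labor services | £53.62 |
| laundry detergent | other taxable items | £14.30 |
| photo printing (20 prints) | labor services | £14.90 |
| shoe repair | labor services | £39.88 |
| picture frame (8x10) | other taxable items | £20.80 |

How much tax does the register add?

Tablet £994.64: consumer electronics → 9.5% → £94.49
Wireless router £78.10: consumer electronics → 9.5% → £7.42
Basic car wash £18.09: labor services, buyer-exempt → 0% → £0.00
Wireless earbuds £215.67: consumer electronics → 9.5% → £20.49
Dry cleaning (3 garments) £37.68: labor services, buyer-exempt → 0% → £0.00
Scented candle £19.57: other taxable items → 9.25% → £1.81
Pet grooming £53.62: labor services, buyer-exempt → 0% → £0.00
Laundry detergent £14.30: other taxable items → 9.25% → £1.32
Photo printing (20 prints) £14.90: labor services, buyer-exempt → 0% → £0.00
Shoe repair £39.88: labor services, buyer-exempt → 0% → £0.00
Picture frame (8x10) £20.80: other taxable items → 9.25% → £1.92
Total tax = £94.49 + £7.42 + £20.49 + £1.81 + £1.32 + £1.92 = £127.45

£127.45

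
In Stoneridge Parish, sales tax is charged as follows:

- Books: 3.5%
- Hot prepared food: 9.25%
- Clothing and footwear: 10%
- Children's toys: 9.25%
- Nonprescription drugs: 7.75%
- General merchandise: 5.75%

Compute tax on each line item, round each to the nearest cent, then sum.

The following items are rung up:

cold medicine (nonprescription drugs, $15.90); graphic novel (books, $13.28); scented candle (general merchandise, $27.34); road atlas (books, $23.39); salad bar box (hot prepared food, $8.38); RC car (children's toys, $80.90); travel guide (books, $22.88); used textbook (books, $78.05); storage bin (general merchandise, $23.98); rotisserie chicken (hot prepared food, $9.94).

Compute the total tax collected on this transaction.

$18.17

Cold medicine $15.90: nonprescription drugs → 7.75% → $1.23
Graphic novel $13.28: books → 3.5% → $0.46
Scented candle $27.34: general merchandise → 5.75% → $1.57
Road atlas $23.39: books → 3.5% → $0.82
Salad bar box $8.38: hot prepared food → 9.25% → $0.78
RC car $80.90: children's toys → 9.25% → $7.48
Travel guide $22.88: books → 3.5% → $0.80
Used textbook $78.05: books → 3.5% → $2.73
Storage bin $23.98: general merchandise → 5.75% → $1.38
Rotisserie chicken $9.94: hot prepared food → 9.25% → $0.92
Total tax = $1.23 + $0.46 + $1.57 + $0.82 + $0.78 + $7.48 + $0.80 + $2.73 + $1.38 + $0.92 = $18.17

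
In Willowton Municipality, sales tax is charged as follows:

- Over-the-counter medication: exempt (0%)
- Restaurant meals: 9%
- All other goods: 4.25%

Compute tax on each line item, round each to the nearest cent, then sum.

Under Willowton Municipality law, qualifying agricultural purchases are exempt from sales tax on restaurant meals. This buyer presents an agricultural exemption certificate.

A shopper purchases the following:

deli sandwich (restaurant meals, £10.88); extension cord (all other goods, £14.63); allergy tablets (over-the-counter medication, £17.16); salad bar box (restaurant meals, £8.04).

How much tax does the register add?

£0.62

Deli sandwich £10.88: restaurant meals, buyer-exempt → 0% → £0.00
Extension cord £14.63: all other goods → 4.25% → £0.62
Allergy tablets £17.16: over-the-counter medication → 0% → £0.00
Salad bar box £8.04: restaurant meals, buyer-exempt → 0% → £0.00
Total tax = £0.62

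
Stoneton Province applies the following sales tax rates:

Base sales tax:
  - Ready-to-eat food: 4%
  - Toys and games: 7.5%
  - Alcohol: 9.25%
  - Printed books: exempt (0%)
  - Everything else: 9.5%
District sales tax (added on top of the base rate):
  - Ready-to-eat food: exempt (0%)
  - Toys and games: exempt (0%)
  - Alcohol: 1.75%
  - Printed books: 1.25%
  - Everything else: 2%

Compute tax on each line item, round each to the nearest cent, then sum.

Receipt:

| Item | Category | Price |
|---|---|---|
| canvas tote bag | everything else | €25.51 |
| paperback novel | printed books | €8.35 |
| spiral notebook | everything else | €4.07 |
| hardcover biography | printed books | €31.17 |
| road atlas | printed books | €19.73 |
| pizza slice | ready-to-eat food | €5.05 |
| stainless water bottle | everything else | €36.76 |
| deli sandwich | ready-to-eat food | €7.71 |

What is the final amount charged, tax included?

Canvas tote bag €25.51: everything else → 9.5% + 2% district = 11.5% → €2.93
Paperback novel €8.35: printed books → 0% + 1.25% district = 1.25% → €0.10
Spiral notebook €4.07: everything else → 9.5% + 2% district = 11.5% → €0.47
Hardcover biography €31.17: printed books → 0% + 1.25% district = 1.25% → €0.39
Road atlas €19.73: printed books → 0% + 1.25% district = 1.25% → €0.25
Pizza slice €5.05: ready-to-eat food → 4% + 0% district = 4% → €0.20
Stainless water bottle €36.76: everything else → 9.5% + 2% district = 11.5% → €4.23
Deli sandwich €7.71: ready-to-eat food → 4% + 0% district = 4% → €0.31
Subtotal = €138.35; tax = €8.88; total due = €147.23

€147.23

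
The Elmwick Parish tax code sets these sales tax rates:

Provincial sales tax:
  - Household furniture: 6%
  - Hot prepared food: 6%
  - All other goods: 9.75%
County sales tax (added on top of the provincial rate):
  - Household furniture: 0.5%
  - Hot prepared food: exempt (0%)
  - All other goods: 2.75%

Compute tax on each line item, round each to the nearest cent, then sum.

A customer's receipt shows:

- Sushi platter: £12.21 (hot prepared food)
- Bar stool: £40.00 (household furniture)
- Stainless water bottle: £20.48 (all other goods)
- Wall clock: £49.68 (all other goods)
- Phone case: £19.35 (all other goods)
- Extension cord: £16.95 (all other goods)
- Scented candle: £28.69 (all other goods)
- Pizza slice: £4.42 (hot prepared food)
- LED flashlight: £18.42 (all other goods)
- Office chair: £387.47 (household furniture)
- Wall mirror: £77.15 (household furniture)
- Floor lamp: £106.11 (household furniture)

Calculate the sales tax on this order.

Sushi platter £12.21: hot prepared food → 6% + 0% county = 6% → £0.73
Bar stool £40.00: household furniture → 6% + 0.5% county = 6.5% → £2.60
Stainless water bottle £20.48: all other goods → 9.75% + 2.75% county = 12.5% → £2.56
Wall clock £49.68: all other goods → 9.75% + 2.75% county = 12.5% → £6.21
Phone case £19.35: all other goods → 9.75% + 2.75% county = 12.5% → £2.42
Extension cord £16.95: all other goods → 9.75% + 2.75% county = 12.5% → £2.12
Scented candle £28.69: all other goods → 9.75% + 2.75% county = 12.5% → £3.59
Pizza slice £4.42: hot prepared food → 6% + 0% county = 6% → £0.27
LED flashlight £18.42: all other goods → 9.75% + 2.75% county = 12.5% → £2.30
Office chair £387.47: household furniture → 6% + 0.5% county = 6.5% → £25.19
Wall mirror £77.15: household furniture → 6% + 0.5% county = 6.5% → £5.01
Floor lamp £106.11: household furniture → 6% + 0.5% county = 6.5% → £6.90
Total tax = £0.73 + £2.60 + £2.56 + £6.21 + £2.42 + £2.12 + £3.59 + £0.27 + £2.30 + £25.19 + £5.01 + £6.90 = £59.90

£59.90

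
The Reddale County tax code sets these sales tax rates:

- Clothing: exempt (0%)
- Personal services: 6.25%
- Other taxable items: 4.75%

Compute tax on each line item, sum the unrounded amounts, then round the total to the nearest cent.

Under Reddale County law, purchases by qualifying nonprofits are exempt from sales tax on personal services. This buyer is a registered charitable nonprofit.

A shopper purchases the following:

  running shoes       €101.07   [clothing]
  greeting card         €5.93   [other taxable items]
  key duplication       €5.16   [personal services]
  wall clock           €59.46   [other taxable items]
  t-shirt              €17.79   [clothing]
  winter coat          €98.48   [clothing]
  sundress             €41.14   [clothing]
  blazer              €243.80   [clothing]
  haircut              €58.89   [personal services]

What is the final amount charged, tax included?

Running shoes €101.07: clothing → 0% → €0.00
Greeting card €5.93: other taxable items → 4.75% → €0.281675
Key duplication €5.16: personal services, buyer-exempt → 0% → €0.00
Wall clock €59.46: other taxable items → 4.75% → €2.82435
T-shirt €17.79: clothing → 0% → €0.00
Winter coat €98.48: clothing → 0% → €0.00
Sundress €41.14: clothing → 0% → €0.00
Blazer €243.80: clothing → 0% → €0.00
Haircut €58.89: personal services, buyer-exempt → 0% → €0.00
Subtotal = €631.72; unrounded tax = €3.106025 → €3.11; total due = €634.83

€634.83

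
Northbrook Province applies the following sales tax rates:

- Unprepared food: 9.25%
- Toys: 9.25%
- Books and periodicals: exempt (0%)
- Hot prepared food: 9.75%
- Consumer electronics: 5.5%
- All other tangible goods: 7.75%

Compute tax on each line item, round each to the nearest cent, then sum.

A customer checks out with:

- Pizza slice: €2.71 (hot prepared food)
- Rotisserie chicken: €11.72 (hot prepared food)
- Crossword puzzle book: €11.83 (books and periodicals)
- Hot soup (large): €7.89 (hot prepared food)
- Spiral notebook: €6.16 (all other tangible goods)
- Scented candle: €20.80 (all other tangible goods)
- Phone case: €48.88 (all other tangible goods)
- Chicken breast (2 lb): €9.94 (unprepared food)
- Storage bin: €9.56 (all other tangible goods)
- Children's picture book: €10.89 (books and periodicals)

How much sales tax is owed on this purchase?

€9.71

Pizza slice €2.71: hot prepared food → 9.75% → €0.26
Rotisserie chicken €11.72: hot prepared food → 9.75% → €1.14
Crossword puzzle book €11.83: books and periodicals → 0% → €0.00
Hot soup (large) €7.89: hot prepared food → 9.75% → €0.77
Spiral notebook €6.16: all other tangible goods → 7.75% → €0.48
Scented candle €20.80: all other tangible goods → 7.75% → €1.61
Phone case €48.88: all other tangible goods → 7.75% → €3.79
Chicken breast (2 lb) €9.94: unprepared food → 9.25% → €0.92
Storage bin €9.56: all other tangible goods → 7.75% → €0.74
Children's picture book €10.89: books and periodicals → 0% → €0.00
Total tax = €0.26 + €1.14 + €0.77 + €0.48 + €1.61 + €3.79 + €0.92 + €0.74 = €9.71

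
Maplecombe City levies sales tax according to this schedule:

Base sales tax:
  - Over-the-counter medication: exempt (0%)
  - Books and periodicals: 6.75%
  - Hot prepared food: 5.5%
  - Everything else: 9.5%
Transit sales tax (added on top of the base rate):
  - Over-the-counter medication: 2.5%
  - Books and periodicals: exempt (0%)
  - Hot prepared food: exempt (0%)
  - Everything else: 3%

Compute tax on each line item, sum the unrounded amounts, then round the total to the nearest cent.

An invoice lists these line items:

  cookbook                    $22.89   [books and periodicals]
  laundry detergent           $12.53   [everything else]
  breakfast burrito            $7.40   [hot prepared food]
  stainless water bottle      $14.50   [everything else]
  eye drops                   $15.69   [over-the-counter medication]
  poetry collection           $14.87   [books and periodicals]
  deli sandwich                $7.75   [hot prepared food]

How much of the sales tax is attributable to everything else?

$3.38

Laundry detergent $12.53: everything else → 9.5% + 3% transit = 12.5% → $1.56625
Stainless water bottle $14.50: everything else → 9.5% + 3% transit = 12.5% → $1.8125
Tax on everything else: unrounded sum = $3.37875 → $3.38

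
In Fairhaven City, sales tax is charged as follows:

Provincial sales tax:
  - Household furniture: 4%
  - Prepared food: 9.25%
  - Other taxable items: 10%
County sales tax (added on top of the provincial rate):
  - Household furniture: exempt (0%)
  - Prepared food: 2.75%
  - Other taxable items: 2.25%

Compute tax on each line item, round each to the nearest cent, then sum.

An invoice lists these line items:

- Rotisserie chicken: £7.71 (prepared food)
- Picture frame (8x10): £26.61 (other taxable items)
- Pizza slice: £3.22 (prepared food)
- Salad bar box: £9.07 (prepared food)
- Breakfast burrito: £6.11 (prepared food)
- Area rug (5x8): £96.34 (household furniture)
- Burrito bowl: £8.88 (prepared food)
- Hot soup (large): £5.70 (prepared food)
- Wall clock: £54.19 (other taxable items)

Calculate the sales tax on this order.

£18.64

Rotisserie chicken £7.71: prepared food → 9.25% + 2.75% county = 12% → £0.93
Picture frame (8x10) £26.61: other taxable items → 10% + 2.25% county = 12.25% → £3.26
Pizza slice £3.22: prepared food → 9.25% + 2.75% county = 12% → £0.39
Salad bar box £9.07: prepared food → 9.25% + 2.75% county = 12% → £1.09
Breakfast burrito £6.11: prepared food → 9.25% + 2.75% county = 12% → £0.73
Area rug (5x8) £96.34: household furniture → 4% + 0% county = 4% → £3.85
Burrito bowl £8.88: prepared food → 9.25% + 2.75% county = 12% → £1.07
Hot soup (large) £5.70: prepared food → 9.25% + 2.75% county = 12% → £0.68
Wall clock £54.19: other taxable items → 10% + 2.25% county = 12.25% → £6.64
Total tax = £0.93 + £3.26 + £0.39 + £1.09 + £0.73 + £3.85 + £1.07 + £0.68 + £6.64 = £18.64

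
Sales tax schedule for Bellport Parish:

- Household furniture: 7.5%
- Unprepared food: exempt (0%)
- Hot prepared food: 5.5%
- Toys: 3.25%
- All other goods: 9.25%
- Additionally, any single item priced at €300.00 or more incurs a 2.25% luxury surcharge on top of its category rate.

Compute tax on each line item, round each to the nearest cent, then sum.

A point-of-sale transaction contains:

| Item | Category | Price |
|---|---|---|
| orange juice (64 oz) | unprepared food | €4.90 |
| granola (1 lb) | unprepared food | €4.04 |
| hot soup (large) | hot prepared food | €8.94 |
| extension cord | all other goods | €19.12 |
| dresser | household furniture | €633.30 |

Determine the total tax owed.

€64.01

Orange juice (64 oz) €4.90: unprepared food → 0% → €0.00
Granola (1 lb) €4.04: unprepared food → 0% → €0.00
Hot soup (large) €8.94: hot prepared food → 5.5% → €0.49
Extension cord €19.12: all other goods → 9.25% → €1.77
Dresser €633.30: household furniture → 7.5% + 2.25% surcharge = 9.75% → €61.75
Total tax = €0.49 + €1.77 + €61.75 = €64.01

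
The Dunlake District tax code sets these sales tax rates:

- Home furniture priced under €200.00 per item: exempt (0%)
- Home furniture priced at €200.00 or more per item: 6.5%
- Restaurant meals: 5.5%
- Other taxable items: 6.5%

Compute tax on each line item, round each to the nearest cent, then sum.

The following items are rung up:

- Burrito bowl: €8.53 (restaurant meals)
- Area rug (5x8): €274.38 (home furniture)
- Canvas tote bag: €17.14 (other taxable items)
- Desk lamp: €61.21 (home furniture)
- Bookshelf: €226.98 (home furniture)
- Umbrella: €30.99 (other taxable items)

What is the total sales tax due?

Burrito bowl €8.53: restaurant meals → 5.5% → €0.47
Area rug (5x8) €274.38: home furniture, €200.00 or more → 6.5% → €17.83
Canvas tote bag €17.14: other taxable items → 6.5% → €1.11
Desk lamp €61.21: home furniture, under €200.00 → 0% → €0.00
Bookshelf €226.98: home furniture, €200.00 or more → 6.5% → €14.75
Umbrella €30.99: other taxable items → 6.5% → €2.01
Total tax = €0.47 + €17.83 + €1.11 + €14.75 + €2.01 = €36.17

€36.17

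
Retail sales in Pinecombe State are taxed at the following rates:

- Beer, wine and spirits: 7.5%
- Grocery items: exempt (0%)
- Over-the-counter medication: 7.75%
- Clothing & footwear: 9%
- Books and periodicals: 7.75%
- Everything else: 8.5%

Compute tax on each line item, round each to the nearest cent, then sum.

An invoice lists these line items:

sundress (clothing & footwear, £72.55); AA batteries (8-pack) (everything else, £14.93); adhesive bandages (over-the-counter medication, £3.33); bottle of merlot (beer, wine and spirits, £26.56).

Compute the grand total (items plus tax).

Sundress £72.55: clothing & footwear → 9% → £6.53
AA batteries (8-pack) £14.93: everything else → 8.5% → £1.27
Adhesive bandages £3.33: over-the-counter medication → 7.75% → £0.26
Bottle of merlot £26.56: beer, wine and spirits → 7.5% → £1.99
Subtotal = £117.37; tax = £10.05; total due = £127.42

£127.42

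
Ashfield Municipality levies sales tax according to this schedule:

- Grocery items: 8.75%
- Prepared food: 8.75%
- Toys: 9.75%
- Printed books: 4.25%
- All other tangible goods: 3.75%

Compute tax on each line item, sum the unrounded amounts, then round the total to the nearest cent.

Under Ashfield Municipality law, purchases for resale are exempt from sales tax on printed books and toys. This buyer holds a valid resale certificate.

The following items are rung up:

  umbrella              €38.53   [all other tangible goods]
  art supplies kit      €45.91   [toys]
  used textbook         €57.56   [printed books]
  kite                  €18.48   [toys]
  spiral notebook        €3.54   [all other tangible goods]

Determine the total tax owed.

Umbrella €38.53: all other tangible goods → 3.75% → €1.444875
Art supplies kit €45.91: toys, buyer-exempt → 0% → €0.00
Used textbook €57.56: printed books, buyer-exempt → 0% → €0.00
Kite €18.48: toys, buyer-exempt → 0% → €0.00
Spiral notebook €3.54: all other tangible goods → 3.75% → €0.13275
Unrounded tax sum = €1.577625 → €1.58

€1.58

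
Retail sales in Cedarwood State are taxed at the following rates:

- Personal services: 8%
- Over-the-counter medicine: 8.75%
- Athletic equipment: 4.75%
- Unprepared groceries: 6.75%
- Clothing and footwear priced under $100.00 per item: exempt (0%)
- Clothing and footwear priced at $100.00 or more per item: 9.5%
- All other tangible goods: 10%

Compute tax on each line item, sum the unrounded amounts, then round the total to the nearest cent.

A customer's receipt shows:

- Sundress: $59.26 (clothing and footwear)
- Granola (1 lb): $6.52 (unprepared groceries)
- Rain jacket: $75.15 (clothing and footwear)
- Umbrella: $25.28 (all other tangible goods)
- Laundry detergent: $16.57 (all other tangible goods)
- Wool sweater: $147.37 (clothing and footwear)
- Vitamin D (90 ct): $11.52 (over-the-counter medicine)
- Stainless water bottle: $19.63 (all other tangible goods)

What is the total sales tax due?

$21.60

Sundress $59.26: clothing and footwear, under $100.00 → 0% → $0.00
Granola (1 lb) $6.52: unprepared groceries → 6.75% → $0.4401
Rain jacket $75.15: clothing and footwear, under $100.00 → 0% → $0.00
Umbrella $25.28: all other tangible goods → 10% → $2.528
Laundry detergent $16.57: all other tangible goods → 10% → $1.657
Wool sweater $147.37: clothing and footwear, $100.00 or more → 9.5% → $14.00015
Vitamin D (90 ct) $11.52: over-the-counter medicine → 8.75% → $1.008
Stainless water bottle $19.63: all other tangible goods → 10% → $1.963
Unrounded tax sum = $21.59625 → $21.60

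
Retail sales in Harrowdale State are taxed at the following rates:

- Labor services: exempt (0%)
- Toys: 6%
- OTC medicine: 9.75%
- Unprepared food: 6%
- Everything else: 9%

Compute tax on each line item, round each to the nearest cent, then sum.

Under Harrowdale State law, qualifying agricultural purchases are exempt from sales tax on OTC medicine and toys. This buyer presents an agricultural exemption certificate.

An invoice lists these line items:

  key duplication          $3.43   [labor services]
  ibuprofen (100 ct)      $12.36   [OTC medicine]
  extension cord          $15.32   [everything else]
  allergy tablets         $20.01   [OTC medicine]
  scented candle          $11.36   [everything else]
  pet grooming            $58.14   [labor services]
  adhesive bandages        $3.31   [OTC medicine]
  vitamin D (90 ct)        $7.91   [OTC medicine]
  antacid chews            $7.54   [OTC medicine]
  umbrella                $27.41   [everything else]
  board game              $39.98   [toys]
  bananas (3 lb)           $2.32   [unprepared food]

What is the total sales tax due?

$5.01

Key duplication $3.43: labor services → 0% → $0.00
Ibuprofen (100 ct) $12.36: OTC medicine, buyer-exempt → 0% → $0.00
Extension cord $15.32: everything else → 9% → $1.38
Allergy tablets $20.01: OTC medicine, buyer-exempt → 0% → $0.00
Scented candle $11.36: everything else → 9% → $1.02
Pet grooming $58.14: labor services → 0% → $0.00
Adhesive bandages $3.31: OTC medicine, buyer-exempt → 0% → $0.00
Vitamin D (90 ct) $7.91: OTC medicine, buyer-exempt → 0% → $0.00
Antacid chews $7.54: OTC medicine, buyer-exempt → 0% → $0.00
Umbrella $27.41: everything else → 9% → $2.47
Board game $39.98: toys, buyer-exempt → 0% → $0.00
Bananas (3 lb) $2.32: unprepared food → 6% → $0.14
Total tax = $1.38 + $1.02 + $2.47 + $0.14 = $5.01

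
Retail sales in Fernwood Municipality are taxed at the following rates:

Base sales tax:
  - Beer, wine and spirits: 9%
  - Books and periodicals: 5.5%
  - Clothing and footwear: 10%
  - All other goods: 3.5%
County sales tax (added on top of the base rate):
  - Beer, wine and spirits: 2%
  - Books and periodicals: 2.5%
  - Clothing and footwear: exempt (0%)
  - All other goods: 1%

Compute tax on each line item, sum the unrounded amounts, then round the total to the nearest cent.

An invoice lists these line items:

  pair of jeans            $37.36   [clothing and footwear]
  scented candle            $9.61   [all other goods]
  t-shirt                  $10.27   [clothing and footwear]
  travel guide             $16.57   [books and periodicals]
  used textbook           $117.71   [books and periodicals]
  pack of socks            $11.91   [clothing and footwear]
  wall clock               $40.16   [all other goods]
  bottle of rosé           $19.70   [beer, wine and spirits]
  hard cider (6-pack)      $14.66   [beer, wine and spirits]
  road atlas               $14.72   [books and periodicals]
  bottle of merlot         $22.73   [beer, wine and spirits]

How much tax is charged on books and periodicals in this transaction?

$11.92

Travel guide $16.57: books and periodicals → 5.5% + 2.5% county = 8% → $1.3256
Used textbook $117.71: books and periodicals → 5.5% + 2.5% county = 8% → $9.4168
Road atlas $14.72: books and periodicals → 5.5% + 2.5% county = 8% → $1.1776
Tax on books and periodicals: unrounded sum = $11.92 → $11.92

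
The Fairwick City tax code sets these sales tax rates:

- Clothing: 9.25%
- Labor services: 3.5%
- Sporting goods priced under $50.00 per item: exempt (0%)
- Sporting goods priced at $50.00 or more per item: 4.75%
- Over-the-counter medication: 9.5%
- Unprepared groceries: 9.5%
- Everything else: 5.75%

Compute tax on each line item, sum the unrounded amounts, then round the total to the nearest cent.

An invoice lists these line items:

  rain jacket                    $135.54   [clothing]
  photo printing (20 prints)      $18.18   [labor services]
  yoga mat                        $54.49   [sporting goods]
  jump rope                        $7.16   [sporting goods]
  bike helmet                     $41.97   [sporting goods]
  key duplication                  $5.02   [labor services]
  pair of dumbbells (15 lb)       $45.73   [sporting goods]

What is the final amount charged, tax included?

Rain jacket $135.54: clothing → 9.25% → $12.53745
Photo printing (20 prints) $18.18: labor services → 3.5% → $0.6363
Yoga mat $54.49: sporting goods, $50.00 or more → 4.75% → $2.588275
Jump rope $7.16: sporting goods, under $50.00 → 0% → $0.00
Bike helmet $41.97: sporting goods, under $50.00 → 0% → $0.00
Key duplication $5.02: labor services → 3.5% → $0.1757
Pair of dumbbells (15 lb) $45.73: sporting goods, under $50.00 → 0% → $0.00
Subtotal = $308.09; unrounded tax = $15.937725 → $15.94; total due = $324.03

$324.03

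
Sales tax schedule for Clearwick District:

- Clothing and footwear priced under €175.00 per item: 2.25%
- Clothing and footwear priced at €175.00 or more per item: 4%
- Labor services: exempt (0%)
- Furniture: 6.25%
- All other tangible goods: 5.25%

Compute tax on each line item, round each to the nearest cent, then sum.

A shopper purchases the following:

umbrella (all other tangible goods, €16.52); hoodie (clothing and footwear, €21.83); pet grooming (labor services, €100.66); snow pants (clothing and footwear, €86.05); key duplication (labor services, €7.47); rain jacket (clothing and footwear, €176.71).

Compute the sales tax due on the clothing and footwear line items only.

€9.50

Hoodie €21.83: clothing and footwear, under €175.00 → 2.25% → €0.49
Snow pants €86.05: clothing and footwear, under €175.00 → 2.25% → €1.94
Rain jacket €176.71: clothing and footwear, €175.00 or more → 4% → €7.07
Tax on clothing and footwear = €0.49 + €1.94 + €7.07 = €9.50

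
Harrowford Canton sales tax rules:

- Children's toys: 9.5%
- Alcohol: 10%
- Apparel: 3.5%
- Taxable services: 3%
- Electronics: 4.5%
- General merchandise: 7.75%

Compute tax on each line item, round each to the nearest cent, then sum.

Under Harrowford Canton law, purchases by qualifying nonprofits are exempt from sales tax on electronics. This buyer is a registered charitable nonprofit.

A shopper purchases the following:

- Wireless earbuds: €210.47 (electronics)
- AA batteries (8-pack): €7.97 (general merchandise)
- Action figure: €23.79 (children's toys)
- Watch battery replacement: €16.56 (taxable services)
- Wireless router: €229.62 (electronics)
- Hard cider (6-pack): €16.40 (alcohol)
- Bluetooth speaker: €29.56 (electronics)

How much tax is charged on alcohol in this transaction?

€1.64

Hard cider (6-pack) €16.40: alcohol → 10% → €1.64
Tax on alcohol = €1.64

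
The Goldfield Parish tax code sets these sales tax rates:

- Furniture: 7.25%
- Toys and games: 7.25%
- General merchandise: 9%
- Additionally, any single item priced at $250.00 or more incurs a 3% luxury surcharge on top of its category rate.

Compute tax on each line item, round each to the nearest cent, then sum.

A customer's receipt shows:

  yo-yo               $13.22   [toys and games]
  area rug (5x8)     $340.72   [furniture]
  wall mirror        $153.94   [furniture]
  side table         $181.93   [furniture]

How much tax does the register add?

Yo-yo $13.22: toys and games → 7.25% → $0.96
Area rug (5x8) $340.72: furniture → 7.25% + 3% surcharge = 10.25% → $34.92
Wall mirror $153.94: furniture → 7.25% → $11.16
Side table $181.93: furniture → 7.25% → $13.19
Total tax = $0.96 + $34.92 + $11.16 + $13.19 = $60.23

$60.23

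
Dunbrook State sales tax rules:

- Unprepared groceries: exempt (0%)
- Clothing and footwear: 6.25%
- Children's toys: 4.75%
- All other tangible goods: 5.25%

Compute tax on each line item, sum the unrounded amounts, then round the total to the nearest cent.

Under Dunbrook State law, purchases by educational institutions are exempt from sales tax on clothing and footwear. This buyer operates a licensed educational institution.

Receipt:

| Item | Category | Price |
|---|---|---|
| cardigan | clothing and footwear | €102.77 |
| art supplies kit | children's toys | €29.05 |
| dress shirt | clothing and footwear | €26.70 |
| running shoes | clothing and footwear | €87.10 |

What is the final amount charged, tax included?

€247.00

Cardigan €102.77: clothing and footwear, buyer-exempt → 0% → €0.00
Art supplies kit €29.05: children's toys → 4.75% → €1.379875
Dress shirt €26.70: clothing and footwear, buyer-exempt → 0% → €0.00
Running shoes €87.10: clothing and footwear, buyer-exempt → 0% → €0.00
Subtotal = €245.62; unrounded tax = €1.379875 → €1.38; total due = €247.00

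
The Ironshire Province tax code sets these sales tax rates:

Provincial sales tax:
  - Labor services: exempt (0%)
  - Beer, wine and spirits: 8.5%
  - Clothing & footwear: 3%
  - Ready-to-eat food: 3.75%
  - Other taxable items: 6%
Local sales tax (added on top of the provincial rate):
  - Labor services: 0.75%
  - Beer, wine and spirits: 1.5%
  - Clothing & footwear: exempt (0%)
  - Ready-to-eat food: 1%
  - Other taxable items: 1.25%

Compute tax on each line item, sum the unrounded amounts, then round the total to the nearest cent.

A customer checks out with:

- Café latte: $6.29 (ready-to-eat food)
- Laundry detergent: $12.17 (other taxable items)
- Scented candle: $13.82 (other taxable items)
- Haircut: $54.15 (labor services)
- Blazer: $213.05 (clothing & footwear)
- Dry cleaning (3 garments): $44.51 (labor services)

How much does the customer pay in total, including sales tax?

$353.30

Café latte $6.29: ready-to-eat food → 3.75% + 1% local = 4.75% → $0.298775
Laundry detergent $12.17: other taxable items → 6% + 1.25% local = 7.25% → $0.882325
Scented candle $13.82: other taxable items → 6% + 1.25% local = 7.25% → $1.00195
Haircut $54.15: labor services → 0% + 0.75% local = 0.75% → $0.406125
Blazer $213.05: clothing & footwear → 3% + 0% local = 3% → $6.3915
Dry cleaning (3 garments) $44.51: labor services → 0% + 0.75% local = 0.75% → $0.333825
Subtotal = $343.99; unrounded tax = $9.3145 → $9.31; total due = $353.30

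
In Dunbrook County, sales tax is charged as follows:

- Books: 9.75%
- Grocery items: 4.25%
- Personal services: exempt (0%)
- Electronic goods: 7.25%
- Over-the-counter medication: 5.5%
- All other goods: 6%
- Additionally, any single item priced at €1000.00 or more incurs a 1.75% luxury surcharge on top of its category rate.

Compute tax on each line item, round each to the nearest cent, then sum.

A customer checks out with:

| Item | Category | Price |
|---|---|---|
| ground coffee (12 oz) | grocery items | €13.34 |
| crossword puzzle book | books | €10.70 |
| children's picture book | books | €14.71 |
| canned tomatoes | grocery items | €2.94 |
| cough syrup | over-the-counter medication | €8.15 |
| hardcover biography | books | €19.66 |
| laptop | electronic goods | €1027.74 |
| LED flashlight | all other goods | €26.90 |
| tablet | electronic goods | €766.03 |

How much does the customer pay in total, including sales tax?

Ground coffee (12 oz) €13.34: grocery items → 4.25% → €0.57
Crossword puzzle book €10.70: books → 9.75% → €1.04
Children's picture book €14.71: books → 9.75% → €1.43
Canned tomatoes €2.94: grocery items → 4.25% → €0.12
Cough syrup €8.15: over-the-counter medication → 5.5% → €0.45
Hardcover biography €19.66: books → 9.75% → €1.92
Laptop €1027.74: electronic goods → 7.25% + 1.75% surcharge = 9% → €92.50
LED flashlight €26.90: all other goods → 6% → €1.61
Tablet €766.03: electronic goods → 7.25% → €55.54
Subtotal = €1890.17; tax = €155.18; total due = €2045.35

€2045.35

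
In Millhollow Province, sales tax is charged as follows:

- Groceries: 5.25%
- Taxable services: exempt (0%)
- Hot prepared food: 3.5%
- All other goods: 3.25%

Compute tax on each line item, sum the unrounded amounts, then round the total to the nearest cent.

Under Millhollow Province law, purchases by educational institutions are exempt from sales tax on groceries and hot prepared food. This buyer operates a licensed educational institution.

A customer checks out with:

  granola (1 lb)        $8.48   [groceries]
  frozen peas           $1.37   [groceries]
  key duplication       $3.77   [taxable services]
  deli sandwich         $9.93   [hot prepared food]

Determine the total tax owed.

$0.00

Granola (1 lb) $8.48: groceries, buyer-exempt → 0% → $0.00
Frozen peas $1.37: groceries, buyer-exempt → 0% → $0.00
Key duplication $3.77: taxable services → 0% → $0.00
Deli sandwich $9.93: hot prepared food, buyer-exempt → 0% → $0.00
Unrounded tax sum = $0.00 → $0.00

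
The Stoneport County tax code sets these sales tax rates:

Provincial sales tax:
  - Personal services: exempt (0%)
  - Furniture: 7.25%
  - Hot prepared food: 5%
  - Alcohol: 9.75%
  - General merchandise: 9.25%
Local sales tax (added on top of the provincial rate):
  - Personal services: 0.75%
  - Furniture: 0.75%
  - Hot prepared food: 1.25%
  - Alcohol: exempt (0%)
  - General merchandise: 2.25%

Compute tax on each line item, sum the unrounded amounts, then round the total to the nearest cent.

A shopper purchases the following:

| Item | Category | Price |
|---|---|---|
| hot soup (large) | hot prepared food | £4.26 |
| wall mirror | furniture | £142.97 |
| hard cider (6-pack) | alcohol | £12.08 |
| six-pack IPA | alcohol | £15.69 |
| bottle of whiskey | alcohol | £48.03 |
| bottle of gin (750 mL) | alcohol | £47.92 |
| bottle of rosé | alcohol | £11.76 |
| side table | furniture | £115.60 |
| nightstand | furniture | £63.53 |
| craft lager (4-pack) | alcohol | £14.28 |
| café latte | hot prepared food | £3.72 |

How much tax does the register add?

Hot soup (large) £4.26: hot prepared food → 5% + 1.25% local = 6.25% → £0.26625
Wall mirror £142.97: furniture → 7.25% + 0.75% local = 8% → £11.4376
Hard cider (6-pack) £12.08: alcohol → 9.75% + 0% local = 9.75% → £1.1778
Six-pack IPA £15.69: alcohol → 9.75% + 0% local = 9.75% → £1.529775
Bottle of whiskey £48.03: alcohol → 9.75% + 0% local = 9.75% → £4.682925
Bottle of gin (750 mL) £47.92: alcohol → 9.75% + 0% local = 9.75% → £4.6722
Bottle of rosé £11.76: alcohol → 9.75% + 0% local = 9.75% → £1.1466
Side table £115.60: furniture → 7.25% + 0.75% local = 8% → £9.248
Nightstand £63.53: furniture → 7.25% + 0.75% local = 8% → £5.0824
Craft lager (4-pack) £14.28: alcohol → 9.75% + 0% local = 9.75% → £1.3923
Café latte £3.72: hot prepared food → 5% + 1.25% local = 6.25% → £0.2325
Unrounded tax sum = £40.86835 → £40.87

£40.87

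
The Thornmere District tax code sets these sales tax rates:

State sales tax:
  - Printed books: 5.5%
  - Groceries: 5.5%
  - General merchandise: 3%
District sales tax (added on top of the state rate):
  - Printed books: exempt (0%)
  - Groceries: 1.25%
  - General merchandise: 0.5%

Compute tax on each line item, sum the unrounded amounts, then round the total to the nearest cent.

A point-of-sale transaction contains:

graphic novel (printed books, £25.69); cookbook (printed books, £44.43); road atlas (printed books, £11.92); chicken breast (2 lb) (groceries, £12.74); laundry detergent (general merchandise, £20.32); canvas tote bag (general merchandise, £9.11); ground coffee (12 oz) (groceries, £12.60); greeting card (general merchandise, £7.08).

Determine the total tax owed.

£7.50

Graphic novel £25.69: printed books → 5.5% + 0% district = 5.5% → £1.41295
Cookbook £44.43: printed books → 5.5% + 0% district = 5.5% → £2.44365
Road atlas £11.92: printed books → 5.5% + 0% district = 5.5% → £0.6556
Chicken breast (2 lb) £12.74: groceries → 5.5% + 1.25% district = 6.75% → £0.85995
Laundry detergent £20.32: general merchandise → 3% + 0.5% district = 3.5% → £0.7112
Canvas tote bag £9.11: general merchandise → 3% + 0.5% district = 3.5% → £0.31885
Ground coffee (12 oz) £12.60: groceries → 5.5% + 1.25% district = 6.75% → £0.8505
Greeting card £7.08: general merchandise → 3% + 0.5% district = 3.5% → £0.2478
Unrounded tax sum = £7.5005 → £7.50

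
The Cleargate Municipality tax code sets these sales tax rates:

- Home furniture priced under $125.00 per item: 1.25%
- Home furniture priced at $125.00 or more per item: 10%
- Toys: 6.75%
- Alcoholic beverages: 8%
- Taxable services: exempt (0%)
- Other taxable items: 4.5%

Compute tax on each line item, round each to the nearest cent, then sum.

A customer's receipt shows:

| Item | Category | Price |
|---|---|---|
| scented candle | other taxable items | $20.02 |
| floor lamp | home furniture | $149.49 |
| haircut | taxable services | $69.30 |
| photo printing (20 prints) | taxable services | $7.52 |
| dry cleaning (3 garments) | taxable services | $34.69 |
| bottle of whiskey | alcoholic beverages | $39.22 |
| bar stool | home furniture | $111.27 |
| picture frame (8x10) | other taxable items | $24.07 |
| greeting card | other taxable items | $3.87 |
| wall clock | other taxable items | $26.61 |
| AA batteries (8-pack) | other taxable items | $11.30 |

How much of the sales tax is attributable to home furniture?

Floor lamp $149.49: home furniture, $125.00 or more → 10% → $14.95
Bar stool $111.27: home furniture, under $125.00 → 1.25% → $1.39
Tax on home furniture = $14.95 + $1.39 = $16.34

$16.34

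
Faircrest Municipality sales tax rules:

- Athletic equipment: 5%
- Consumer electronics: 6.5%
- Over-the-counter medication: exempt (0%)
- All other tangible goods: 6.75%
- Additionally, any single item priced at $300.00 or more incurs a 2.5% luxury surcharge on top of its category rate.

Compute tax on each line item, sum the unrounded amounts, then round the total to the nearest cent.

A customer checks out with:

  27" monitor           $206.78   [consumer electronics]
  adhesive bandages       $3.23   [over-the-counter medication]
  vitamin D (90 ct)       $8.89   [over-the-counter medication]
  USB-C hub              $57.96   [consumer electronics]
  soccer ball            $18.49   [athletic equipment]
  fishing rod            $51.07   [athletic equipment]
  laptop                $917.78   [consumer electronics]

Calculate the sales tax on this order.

$103.29

27" monitor $206.78: consumer electronics → 6.5% → $13.4407
Adhesive bandages $3.23: over-the-counter medication → 0% → $0.00
Vitamin D (90 ct) $8.89: over-the-counter medication → 0% → $0.00
USB-C hub $57.96: consumer electronics → 6.5% → $3.7674
Soccer ball $18.49: athletic equipment → 5% → $0.9245
Fishing rod $51.07: athletic equipment → 5% → $2.5535
Laptop $917.78: consumer electronics → 6.5% + 2.5% surcharge = 9% → $82.6002
Unrounded tax sum = $103.2863 → $103.29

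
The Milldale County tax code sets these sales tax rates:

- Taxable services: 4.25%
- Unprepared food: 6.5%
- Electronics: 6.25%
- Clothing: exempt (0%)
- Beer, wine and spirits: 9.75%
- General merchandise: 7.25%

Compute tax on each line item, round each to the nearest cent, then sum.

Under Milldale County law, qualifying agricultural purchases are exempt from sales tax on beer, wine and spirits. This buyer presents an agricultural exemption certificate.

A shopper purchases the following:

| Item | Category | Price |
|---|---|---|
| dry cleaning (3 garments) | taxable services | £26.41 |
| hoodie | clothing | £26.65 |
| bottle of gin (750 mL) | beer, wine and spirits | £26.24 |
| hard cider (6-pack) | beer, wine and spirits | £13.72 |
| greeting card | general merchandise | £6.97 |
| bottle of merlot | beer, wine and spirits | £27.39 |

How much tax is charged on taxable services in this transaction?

Dry cleaning (3 garments) £26.41: taxable services → 4.25% → £1.12
Tax on taxable services = £1.12

£1.12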